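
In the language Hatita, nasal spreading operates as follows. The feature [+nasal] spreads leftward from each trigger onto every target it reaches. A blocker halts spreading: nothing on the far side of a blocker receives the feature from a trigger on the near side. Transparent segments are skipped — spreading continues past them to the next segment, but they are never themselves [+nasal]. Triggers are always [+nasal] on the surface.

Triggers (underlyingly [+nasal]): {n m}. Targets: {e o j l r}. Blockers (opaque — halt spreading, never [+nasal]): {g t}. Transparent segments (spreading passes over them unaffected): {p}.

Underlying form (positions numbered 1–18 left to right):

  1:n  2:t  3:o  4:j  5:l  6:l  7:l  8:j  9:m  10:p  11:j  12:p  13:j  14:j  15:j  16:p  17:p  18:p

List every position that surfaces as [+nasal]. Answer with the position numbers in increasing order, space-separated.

From /n/ at 1 leftward: word edge.
From /m/ at 9 leftward: 8 /j/ → [+nasal]; 7 /l/ → [+nasal]; 6 /l/ → [+nasal]; 5 /l/ → [+nasal]; 4 /j/ → [+nasal]; 3 /o/ → [+nasal]; 2 /t/ blocks.
Targets with no active source: positions 11 13 14 15 stay [-nasal].

1 3 4 5 6 7 8 9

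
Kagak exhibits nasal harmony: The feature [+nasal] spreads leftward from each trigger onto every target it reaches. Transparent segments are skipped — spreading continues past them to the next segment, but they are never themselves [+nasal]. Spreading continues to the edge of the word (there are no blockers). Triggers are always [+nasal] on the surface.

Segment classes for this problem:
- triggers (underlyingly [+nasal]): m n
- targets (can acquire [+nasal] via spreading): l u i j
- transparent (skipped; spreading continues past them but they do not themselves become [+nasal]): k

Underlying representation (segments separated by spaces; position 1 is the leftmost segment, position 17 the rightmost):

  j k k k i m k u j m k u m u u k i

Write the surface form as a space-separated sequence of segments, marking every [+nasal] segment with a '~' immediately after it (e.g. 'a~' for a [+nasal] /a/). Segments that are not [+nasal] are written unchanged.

From /m/ at 6 leftward: 5 /i/ → [+nasal]; 4 /k/ transparent; 3 /k/ transparent; 2 /k/ transparent; 1 /j/ → [+nasal]; word edge.
From /m/ at 10 leftward: 9 /j/ → [+nasal]; 8 /u/ → [+nasal]; 7 /k/ transparent; 6 /m/ is itself a trigger — this domain ends here.
From /m/ at 13 leftward: 12 /u/ → [+nasal]; 11 /k/ transparent; 10 /m/ is itself a trigger — this domain ends here.
Targets with no active source: positions 14 15 17 stay [-nasal].
[+nasal] positions on the surface: 1 5 6 8 9 10 12 13.

j~ k k k i~ m~ k u~ j~ m~ k u~ m~ u u k i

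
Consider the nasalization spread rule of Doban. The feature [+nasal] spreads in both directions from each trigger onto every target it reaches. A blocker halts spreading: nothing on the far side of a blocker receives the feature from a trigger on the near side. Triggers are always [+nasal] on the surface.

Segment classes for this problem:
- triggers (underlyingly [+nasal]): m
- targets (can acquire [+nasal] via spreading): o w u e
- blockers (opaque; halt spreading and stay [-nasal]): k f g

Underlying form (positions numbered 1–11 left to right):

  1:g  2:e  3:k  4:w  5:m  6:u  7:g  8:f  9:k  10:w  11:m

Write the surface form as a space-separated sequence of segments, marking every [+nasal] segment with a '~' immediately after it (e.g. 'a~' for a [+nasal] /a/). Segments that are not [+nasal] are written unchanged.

g e k w~ m~ u~ g f k w~ m~

From /m/ at 5 rightward: 6 /u/ → [+nasal]; 7 /g/ blocks.
From /m/ at 5 leftward: 4 /w/ → [+nasal]; 3 /k/ blocks.
From /m/ at 11 rightward: word edge.
From /m/ at 11 leftward: 10 /w/ → [+nasal]; 9 /k/ blocks.
Target with no active source: position 2 stays [-nasal].
[+nasal] positions on the surface: 4 5 6 10 11.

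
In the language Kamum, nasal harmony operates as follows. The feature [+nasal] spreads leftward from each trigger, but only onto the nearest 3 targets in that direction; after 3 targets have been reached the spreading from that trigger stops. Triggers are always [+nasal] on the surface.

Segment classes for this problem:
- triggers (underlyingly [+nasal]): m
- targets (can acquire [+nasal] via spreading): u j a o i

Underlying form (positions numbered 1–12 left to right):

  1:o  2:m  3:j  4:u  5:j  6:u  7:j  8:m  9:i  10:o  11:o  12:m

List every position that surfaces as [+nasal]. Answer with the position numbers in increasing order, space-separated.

From /m/ at 2 leftward: 1 /o/ → [+nasal]; word edge.
From /m/ at 8 leftward: 7 /j/ → [+nasal]; 6 /u/ → [+nasal]; 5 /j/ → [+nasal]; bound reached.
From /m/ at 12 leftward: 11 /o/ → [+nasal]; 10 /o/ → [+nasal]; 9 /i/ → [+nasal]; bound reached.
Targets with no active source: positions 3 4 stay [-nasal].

1 2 5 6 7 8 9 10 11 12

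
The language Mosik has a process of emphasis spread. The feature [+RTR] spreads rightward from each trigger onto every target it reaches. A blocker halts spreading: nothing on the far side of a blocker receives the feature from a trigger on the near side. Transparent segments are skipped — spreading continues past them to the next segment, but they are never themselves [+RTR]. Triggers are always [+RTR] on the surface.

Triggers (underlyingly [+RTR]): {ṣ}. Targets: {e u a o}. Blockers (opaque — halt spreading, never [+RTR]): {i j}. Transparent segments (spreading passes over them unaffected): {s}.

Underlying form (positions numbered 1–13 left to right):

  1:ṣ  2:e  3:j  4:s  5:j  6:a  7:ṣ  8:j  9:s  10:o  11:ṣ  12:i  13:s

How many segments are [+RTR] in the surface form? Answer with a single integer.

4

From /ṣ/ at 1 rightward: 2 /e/ → [+RTR]; 3 /j/ blocks.
From /ṣ/ at 7 rightward: 8 /j/ blocks.
From /ṣ/ at 11 rightward: 12 /i/ blocks.
Targets with no active source: positions 6 10 stay [-emphatic].
[+RTR] positions on the surface: 1 2 7 11.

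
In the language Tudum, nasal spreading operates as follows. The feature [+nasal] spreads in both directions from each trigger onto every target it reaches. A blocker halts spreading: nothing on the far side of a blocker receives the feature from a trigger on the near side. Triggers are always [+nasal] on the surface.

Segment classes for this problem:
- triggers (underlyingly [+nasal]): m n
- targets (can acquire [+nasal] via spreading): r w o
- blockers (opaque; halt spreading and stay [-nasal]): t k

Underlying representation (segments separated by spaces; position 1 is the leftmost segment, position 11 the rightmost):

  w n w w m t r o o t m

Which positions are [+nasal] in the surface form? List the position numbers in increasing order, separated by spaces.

From /n/ at 2 rightward: 3 /w/ → [+nasal]; 4 /w/ → [+nasal]; 5 /m/ is itself a trigger — this domain ends here.
From /n/ at 2 leftward: 1 /w/ → [+nasal]; word edge.
From /m/ at 5 rightward: 6 /t/ blocks.
From /m/ at 5 leftward: 4 /w/ → [+nasal]; 3 /w/ → [+nasal]; 2 /n/ is itself a trigger — this domain ends here.
From /m/ at 11 rightward: word edge.
From /m/ at 11 leftward: 10 /t/ blocks.
Targets with no active source: positions 7 8 9 stay [-nasal].

1 2 3 4 5 11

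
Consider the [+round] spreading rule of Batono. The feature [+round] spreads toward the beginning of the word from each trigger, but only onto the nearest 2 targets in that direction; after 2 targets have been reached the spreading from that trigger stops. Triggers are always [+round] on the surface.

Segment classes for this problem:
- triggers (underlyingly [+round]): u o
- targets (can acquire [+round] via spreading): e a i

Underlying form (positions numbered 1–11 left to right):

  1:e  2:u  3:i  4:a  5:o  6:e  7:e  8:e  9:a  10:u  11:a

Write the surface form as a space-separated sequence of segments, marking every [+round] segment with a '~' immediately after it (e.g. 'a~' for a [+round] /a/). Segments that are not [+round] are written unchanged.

e~ u~ i~ a~ o~ e e e~ a~ u~ a

From /u/ at 2 leftward: 1 /e/ → [+round]; word edge.
From /o/ at 5 leftward: 4 /a/ → [+round]; 3 /i/ → [+round]; bound reached.
From /u/ at 10 leftward: 9 /a/ → [+round]; 8 /e/ → [+round]; bound reached.
Targets with no active source: positions 6 7 11 stay [-round].
[+round] positions on the surface: 1 2 3 4 5 8 9 10.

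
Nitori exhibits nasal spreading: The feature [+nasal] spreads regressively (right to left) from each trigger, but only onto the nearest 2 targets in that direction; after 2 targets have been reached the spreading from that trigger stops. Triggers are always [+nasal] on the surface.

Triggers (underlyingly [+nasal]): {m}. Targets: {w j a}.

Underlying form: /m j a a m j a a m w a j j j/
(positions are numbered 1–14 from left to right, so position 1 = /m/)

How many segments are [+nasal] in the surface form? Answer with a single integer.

From /m/ at 1 leftward: word edge.
From /m/ at 5 leftward: 4 /a/ → [+nasal]; 3 /a/ → [+nasal]; bound reached.
From /m/ at 9 leftward: 8 /a/ → [+nasal]; 7 /a/ → [+nasal]; bound reached.
Targets with no active source: positions 2 6 10 11 12 13 14 stay [-nasal].
[+nasal] positions on the surface: 1 3 4 5 7 8 9.

7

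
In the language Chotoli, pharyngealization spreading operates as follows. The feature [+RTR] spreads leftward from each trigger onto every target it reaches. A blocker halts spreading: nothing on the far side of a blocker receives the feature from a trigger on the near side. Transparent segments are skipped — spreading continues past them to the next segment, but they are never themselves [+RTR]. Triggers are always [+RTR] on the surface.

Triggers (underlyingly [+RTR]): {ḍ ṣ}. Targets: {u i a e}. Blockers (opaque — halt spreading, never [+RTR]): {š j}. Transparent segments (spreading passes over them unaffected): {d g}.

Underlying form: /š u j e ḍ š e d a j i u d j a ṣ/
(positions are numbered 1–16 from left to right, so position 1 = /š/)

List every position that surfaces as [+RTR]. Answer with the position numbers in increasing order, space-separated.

From /ḍ/ at 5 leftward: 4 /e/ → [+RTR]; 3 /j/ blocks.
From /ṣ/ at 16 leftward: 15 /a/ → [+RTR]; 14 /j/ blocks.
Targets with no active source: positions 2 7 9 11 12 stay [-emphatic].

4 5 15 16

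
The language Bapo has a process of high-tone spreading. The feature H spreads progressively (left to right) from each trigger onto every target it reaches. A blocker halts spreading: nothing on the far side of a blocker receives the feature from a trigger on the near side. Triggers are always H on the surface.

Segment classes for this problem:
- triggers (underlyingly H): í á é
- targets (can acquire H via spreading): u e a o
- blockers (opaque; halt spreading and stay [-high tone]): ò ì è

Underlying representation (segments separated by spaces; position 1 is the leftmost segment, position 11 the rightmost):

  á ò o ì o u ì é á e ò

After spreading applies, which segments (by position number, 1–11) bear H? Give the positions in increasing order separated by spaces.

From /á/ at 1 rightward: 2 /ò/ blocks.
From /é/ at 8 rightward: 9 /á/ is itself a trigger — this domain ends here.
From /á/ at 9 rightward: 10 /e/ → H; 11 /ò/ blocks.
Targets with no active source: positions 3 5 6 stay [-high tone].

1 8 9 10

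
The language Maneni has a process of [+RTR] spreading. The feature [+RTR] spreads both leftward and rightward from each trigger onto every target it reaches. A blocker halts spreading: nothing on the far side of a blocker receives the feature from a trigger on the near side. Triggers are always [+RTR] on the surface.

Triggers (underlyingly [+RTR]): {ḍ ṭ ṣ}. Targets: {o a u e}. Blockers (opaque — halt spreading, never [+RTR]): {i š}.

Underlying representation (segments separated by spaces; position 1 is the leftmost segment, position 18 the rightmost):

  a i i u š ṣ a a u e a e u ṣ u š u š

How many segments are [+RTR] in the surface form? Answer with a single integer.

From /ṣ/ at 6 rightward: 7 /a/ → [+RTR]; 8 /a/ → [+RTR]; 9 /u/ → [+RTR]; 10 /e/ → [+RTR]; 11 /a/ → [+RTR]; 12 /e/ → [+RTR]; 13 /u/ → [+RTR]; 14 /ṣ/ is itself a trigger — this domain ends here.
From /ṣ/ at 6 leftward: 5 /š/ blocks.
From /ṣ/ at 14 rightward: 15 /u/ → [+RTR]; 16 /š/ blocks.
From /ṣ/ at 14 leftward: 13 /u/ → [+RTR]; 12 /e/ → [+RTR]; 11 /a/ → [+RTR]; 10 /e/ → [+RTR]; 9 /u/ → [+RTR]; 8 /a/ → [+RTR]; 7 /a/ → [+RTR]; 6 /ṣ/ is itself a trigger — this domain ends here.
Targets with no active source: positions 1 4 17 stay [-emphatic].
[+RTR] positions on the surface: 6 7 8 9 10 11 12 13 14 15.

10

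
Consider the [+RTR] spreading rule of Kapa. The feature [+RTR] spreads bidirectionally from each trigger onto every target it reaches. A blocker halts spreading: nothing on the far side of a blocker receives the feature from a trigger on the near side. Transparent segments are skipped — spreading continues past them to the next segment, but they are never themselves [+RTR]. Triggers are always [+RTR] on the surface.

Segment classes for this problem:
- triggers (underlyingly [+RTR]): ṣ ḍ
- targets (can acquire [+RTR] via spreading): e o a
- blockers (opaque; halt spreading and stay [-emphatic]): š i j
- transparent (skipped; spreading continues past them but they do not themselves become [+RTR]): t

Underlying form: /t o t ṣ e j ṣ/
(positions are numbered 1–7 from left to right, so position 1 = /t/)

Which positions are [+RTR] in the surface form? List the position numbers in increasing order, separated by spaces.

From /ṣ/ at 4 rightward: 5 /e/ → [+RTR]; 6 /j/ blocks.
From /ṣ/ at 4 leftward: 3 /t/ transparent; 2 /o/ → [+RTR]; 1 /t/ transparent; word edge.
From /ṣ/ at 7 rightward: word edge.
From /ṣ/ at 7 leftward: 6 /j/ blocks.

2 4 5 7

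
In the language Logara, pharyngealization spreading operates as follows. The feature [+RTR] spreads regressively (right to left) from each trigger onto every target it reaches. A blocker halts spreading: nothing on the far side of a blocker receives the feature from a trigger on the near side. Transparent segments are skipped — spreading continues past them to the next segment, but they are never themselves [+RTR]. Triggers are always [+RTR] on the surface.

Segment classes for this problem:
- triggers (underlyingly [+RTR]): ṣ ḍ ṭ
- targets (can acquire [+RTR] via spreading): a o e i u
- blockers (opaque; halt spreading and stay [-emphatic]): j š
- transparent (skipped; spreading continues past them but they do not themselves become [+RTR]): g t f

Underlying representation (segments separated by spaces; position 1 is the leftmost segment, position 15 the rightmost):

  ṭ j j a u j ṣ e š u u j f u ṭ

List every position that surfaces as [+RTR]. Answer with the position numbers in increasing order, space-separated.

1 7 14 15

From /ṭ/ at 1 leftward: word edge.
From /ṣ/ at 7 leftward: 6 /j/ blocks.
From /ṭ/ at 15 leftward: 14 /u/ → [+RTR]; 13 /f/ transparent; 12 /j/ blocks.
Targets with no active source: positions 4 5 8 10 11 stay [-emphatic].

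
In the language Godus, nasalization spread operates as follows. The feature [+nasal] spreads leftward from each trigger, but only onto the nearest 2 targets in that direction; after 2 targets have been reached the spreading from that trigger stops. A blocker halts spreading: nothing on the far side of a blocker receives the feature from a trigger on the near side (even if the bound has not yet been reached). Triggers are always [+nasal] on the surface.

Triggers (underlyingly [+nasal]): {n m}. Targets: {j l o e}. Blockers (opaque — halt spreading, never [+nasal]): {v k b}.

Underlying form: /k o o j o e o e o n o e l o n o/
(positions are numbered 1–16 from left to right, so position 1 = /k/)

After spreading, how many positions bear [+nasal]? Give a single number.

6

From /n/ at 10 leftward: 9 /o/ → [+nasal]; 8 /e/ → [+nasal]; bound reached.
From /n/ at 15 leftward: 14 /o/ → [+nasal]; 13 /l/ → [+nasal]; bound reached.
Targets with no active source: positions 2 3 4 5 6 7 11 12 16 stay [-nasal].
[+nasal] positions on the surface: 8 9 10 13 14 15.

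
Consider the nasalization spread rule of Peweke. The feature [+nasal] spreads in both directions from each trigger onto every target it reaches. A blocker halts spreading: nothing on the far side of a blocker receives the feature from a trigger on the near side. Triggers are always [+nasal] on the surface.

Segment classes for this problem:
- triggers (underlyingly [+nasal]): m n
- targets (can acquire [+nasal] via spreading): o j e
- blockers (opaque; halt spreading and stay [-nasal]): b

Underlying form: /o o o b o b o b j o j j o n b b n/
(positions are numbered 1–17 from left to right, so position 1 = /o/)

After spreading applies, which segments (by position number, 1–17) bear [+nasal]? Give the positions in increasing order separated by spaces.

9 10 11 12 13 14 17

From /n/ at 14 rightward: 15 /b/ blocks.
From /n/ at 14 leftward: 13 /o/ → [+nasal]; 12 /j/ → [+nasal]; 11 /j/ → [+nasal]; 10 /o/ → [+nasal]; 9 /j/ → [+nasal]; 8 /b/ blocks.
From /n/ at 17 rightward: word edge.
From /n/ at 17 leftward: 16 /b/ blocks.
Targets with no active source: positions 1 2 3 5 7 stay [-nasal].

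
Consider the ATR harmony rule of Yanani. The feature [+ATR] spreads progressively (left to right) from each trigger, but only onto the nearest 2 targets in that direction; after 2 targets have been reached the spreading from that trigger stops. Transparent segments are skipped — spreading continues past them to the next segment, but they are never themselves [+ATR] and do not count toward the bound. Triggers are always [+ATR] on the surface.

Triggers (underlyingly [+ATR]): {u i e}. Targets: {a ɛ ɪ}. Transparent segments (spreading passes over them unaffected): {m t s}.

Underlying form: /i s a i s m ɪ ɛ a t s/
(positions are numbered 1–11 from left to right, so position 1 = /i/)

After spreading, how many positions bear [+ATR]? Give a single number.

5

From /i/ at 1 rightward: 2 /s/ transparent; 3 /a/ → [+ATR]; 4 /i/ is itself a trigger — this domain ends here.
From /i/ at 4 rightward: 5 /s/ transparent; 6 /m/ transparent; 7 /ɪ/ → [+ATR]; 8 /ɛ/ → [+ATR]; bound reached.
Target with no active source: position 9 stays [-ATR].
[+ATR] positions on the surface: 1 3 4 7 8.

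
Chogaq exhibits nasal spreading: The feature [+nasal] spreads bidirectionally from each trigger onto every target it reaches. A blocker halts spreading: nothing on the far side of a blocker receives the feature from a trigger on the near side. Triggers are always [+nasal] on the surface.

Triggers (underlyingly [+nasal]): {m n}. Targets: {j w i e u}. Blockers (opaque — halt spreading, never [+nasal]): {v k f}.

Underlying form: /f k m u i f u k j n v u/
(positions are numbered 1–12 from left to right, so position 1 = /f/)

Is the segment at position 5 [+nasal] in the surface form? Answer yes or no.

yes

From /m/ at 3 rightward: 4 /u/ → [+nasal]; 5 /i/ → [+nasal]; 6 /f/ blocks.
From /m/ at 3 leftward: 2 /k/ blocks.
From /n/ at 10 rightward: 11 /v/ blocks.
From /n/ at 10 leftward: 9 /j/ → [+nasal]; 8 /k/ blocks.
Targets with no active source: positions 7 12 stay [-nasal].
[+nasal] positions on the surface: 3 4 5 9 10.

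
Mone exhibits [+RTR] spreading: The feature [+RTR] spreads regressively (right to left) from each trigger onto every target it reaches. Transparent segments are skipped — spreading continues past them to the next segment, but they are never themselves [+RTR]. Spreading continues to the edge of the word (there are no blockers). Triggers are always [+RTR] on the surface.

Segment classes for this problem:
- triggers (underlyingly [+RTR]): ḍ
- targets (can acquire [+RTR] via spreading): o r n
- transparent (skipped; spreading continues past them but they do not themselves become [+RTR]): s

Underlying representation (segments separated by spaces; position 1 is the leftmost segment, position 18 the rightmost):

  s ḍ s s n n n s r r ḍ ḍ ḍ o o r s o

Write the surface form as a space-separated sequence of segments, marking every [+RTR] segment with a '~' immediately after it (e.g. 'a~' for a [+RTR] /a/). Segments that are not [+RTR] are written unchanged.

s ḍ~ s s n~ n~ n~ s r~ r~ ḍ~ ḍ~ ḍ~ o o r s o

From /ḍ/ at 2 leftward: 1 /s/ transparent; word edge.
From /ḍ/ at 11 leftward: 10 /r/ → [+RTR]; 9 /r/ → [+RTR]; 8 /s/ transparent; 7 /n/ → [+RTR]; 6 /n/ → [+RTR]; 5 /n/ → [+RTR]; 4 /s/ transparent; 3 /s/ transparent; 2 /ḍ/ is itself a trigger — this domain ends here.
From /ḍ/ at 12 leftward: 11 /ḍ/ is itself a trigger — this domain ends here.
From /ḍ/ at 13 leftward: 12 /ḍ/ is itself a trigger — this domain ends here.
Targets with no active source: positions 14 15 16 18 stay [-emphatic].
[+RTR] positions on the surface: 2 5 6 7 9 10 11 12 13.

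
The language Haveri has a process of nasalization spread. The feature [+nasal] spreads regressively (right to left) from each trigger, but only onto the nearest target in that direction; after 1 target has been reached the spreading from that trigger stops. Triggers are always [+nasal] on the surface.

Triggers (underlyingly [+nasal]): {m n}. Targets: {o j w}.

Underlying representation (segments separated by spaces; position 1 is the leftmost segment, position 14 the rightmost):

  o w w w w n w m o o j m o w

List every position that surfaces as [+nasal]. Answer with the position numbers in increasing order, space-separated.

5 6 7 8 11 12

From /n/ at 6 leftward: 5 /w/ → [+nasal]; bound reached.
From /m/ at 8 leftward: 7 /w/ → [+nasal]; bound reached.
From /m/ at 12 leftward: 11 /j/ → [+nasal]; bound reached.
Targets with no active source: positions 1 2 3 4 9 10 13 14 stay [-nasal].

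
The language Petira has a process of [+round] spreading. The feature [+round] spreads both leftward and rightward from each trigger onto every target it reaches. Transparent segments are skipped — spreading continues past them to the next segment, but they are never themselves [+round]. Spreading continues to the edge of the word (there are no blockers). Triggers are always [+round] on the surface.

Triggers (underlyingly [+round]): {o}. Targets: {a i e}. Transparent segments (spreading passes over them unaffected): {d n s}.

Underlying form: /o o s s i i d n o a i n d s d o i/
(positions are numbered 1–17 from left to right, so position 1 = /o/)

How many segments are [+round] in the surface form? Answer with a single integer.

From /o/ at 1 rightward: 2 /o/ is itself a trigger — this domain ends here.
From /o/ at 1 leftward: word edge.
From /o/ at 2 rightward: 3 /s/ transparent; 4 /s/ transparent; 5 /i/ → [+round]; 6 /i/ → [+round]; 7 /d/ transparent; 8 /n/ transparent; 9 /o/ is itself a trigger — this domain ends here.
From /o/ at 2 leftward: 1 /o/ is itself a trigger — this domain ends here.
From /o/ at 9 rightward: 10 /a/ → [+round]; 11 /i/ → [+round]; 12 /n/ transparent; 13 /d/ transparent; 14 /s/ transparent; 15 /d/ transparent; 16 /o/ is itself a trigger — this domain ends here.
From /o/ at 9 leftward: 8 /n/ transparent; 7 /d/ transparent; 6 /i/ → [+round]; 5 /i/ → [+round]; 4 /s/ transparent; 3 /s/ transparent; 2 /o/ is itself a trigger — this domain ends here.
From /o/ at 16 rightward: 17 /i/ → [+round]; word edge.
From /o/ at 16 leftward: 15 /d/ transparent; 14 /s/ transparent; 13 /d/ transparent; 12 /n/ transparent; 11 /i/ → [+round]; 10 /a/ → [+round]; 9 /o/ is itself a trigger — this domain ends here.
[+round] positions on the surface: 1 2 5 6 9 10 11 16 17.

9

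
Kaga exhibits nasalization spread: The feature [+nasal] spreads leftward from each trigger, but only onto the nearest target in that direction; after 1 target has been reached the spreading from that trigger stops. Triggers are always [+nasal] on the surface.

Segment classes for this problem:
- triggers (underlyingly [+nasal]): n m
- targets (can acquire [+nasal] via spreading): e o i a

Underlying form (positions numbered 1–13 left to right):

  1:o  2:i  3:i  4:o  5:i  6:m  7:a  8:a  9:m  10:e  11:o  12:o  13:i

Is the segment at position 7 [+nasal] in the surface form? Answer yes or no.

no

From /m/ at 6 leftward: 5 /i/ → [+nasal]; bound reached.
From /m/ at 9 leftward: 8 /a/ → [+nasal]; bound reached.
Targets with no active source: positions 1 2 3 4 7 10 11 12 13 stay [-nasal].
[+nasal] positions on the surface: 5 6 8 9.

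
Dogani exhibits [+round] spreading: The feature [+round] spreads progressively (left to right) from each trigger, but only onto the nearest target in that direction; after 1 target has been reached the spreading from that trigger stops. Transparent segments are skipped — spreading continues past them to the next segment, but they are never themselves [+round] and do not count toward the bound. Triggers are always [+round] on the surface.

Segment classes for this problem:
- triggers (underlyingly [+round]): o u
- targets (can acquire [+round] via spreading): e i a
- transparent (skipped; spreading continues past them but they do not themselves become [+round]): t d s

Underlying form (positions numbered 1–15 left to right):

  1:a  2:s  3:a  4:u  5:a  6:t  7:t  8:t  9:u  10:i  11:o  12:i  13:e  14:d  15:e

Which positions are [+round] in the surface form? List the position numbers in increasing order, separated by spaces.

4 5 9 10 11 12

From /u/ at 4 rightward: 5 /a/ → [+round]; bound reached.
From /u/ at 9 rightward: 10 /i/ → [+round]; bound reached.
From /o/ at 11 rightward: 12 /i/ → [+round]; bound reached.
Targets with no active source: positions 1 3 13 15 stay [-round].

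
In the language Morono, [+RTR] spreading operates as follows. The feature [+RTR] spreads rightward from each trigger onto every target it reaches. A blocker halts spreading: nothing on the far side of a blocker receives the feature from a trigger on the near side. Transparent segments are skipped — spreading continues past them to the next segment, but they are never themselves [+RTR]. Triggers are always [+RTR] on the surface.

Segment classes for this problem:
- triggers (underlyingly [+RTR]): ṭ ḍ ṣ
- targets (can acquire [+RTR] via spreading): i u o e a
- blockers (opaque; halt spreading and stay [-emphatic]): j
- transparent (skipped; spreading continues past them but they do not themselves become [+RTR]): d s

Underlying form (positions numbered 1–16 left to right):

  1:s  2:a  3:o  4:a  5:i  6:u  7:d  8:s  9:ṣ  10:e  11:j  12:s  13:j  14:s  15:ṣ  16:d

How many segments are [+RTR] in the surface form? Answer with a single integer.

3

From /ṣ/ at 9 rightward: 10 /e/ → [+RTR]; 11 /j/ blocks.
From /ṣ/ at 15 rightward: 16 /d/ transparent; word edge.
Targets with no active source: positions 2 3 4 5 6 stay [-emphatic].
[+RTR] positions on the surface: 9 10 15.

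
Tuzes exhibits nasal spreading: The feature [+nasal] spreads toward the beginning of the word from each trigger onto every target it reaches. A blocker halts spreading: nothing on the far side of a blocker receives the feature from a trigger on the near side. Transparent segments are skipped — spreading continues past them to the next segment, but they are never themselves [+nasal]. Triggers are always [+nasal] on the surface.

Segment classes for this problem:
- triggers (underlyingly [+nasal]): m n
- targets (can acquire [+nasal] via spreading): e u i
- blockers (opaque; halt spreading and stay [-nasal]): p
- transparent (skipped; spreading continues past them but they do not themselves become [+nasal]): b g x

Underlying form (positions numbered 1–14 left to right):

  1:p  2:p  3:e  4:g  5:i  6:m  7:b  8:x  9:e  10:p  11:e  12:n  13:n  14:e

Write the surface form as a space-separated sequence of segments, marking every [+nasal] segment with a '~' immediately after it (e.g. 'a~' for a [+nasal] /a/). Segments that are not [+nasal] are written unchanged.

p p e~ g i~ m~ b x e p e~ n~ n~ e

From /m/ at 6 leftward: 5 /i/ → [+nasal]; 4 /g/ transparent; 3 /e/ → [+nasal]; 2 /p/ blocks.
From /n/ at 12 leftward: 11 /e/ → [+nasal]; 10 /p/ blocks.
From /n/ at 13 leftward: 12 /n/ is itself a trigger — this domain ends here.
Targets with no active source: positions 9 14 stay [-nasal].
[+nasal] positions on the surface: 3 5 6 11 12 13.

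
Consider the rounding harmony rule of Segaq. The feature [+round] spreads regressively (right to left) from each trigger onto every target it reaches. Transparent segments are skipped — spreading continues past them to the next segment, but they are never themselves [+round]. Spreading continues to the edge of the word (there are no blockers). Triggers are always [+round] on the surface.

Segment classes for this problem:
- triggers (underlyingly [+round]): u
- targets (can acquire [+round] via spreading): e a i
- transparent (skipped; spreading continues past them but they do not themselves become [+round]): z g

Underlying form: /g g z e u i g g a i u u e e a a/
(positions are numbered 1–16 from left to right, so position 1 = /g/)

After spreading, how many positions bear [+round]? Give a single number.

7

From /u/ at 5 leftward: 4 /e/ → [+round]; 3 /z/ transparent; 2 /g/ transparent; 1 /g/ transparent; word edge.
From /u/ at 11 leftward: 10 /i/ → [+round]; 9 /a/ → [+round]; 8 /g/ transparent; 7 /g/ transparent; 6 /i/ → [+round]; 5 /u/ is itself a trigger — this domain ends here.
From /u/ at 12 leftward: 11 /u/ is itself a trigger — this domain ends here.
Targets with no active source: positions 13 14 15 16 stay [-round].
[+round] positions on the surface: 4 5 6 9 10 11 12.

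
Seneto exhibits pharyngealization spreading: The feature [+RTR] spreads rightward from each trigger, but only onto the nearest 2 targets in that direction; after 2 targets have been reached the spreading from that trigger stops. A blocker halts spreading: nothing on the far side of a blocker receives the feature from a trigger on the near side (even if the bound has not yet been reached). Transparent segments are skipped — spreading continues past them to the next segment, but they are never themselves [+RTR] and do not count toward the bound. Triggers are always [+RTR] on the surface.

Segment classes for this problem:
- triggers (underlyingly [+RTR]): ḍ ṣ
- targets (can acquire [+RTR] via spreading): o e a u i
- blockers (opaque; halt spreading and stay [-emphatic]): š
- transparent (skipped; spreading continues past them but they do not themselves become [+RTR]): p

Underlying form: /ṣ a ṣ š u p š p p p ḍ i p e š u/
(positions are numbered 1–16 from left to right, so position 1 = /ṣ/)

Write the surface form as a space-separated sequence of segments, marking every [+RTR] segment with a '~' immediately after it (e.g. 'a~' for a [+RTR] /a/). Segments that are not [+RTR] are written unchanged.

From /ṣ/ at 1 rightward: 2 /a/ → [+RTR]; 3 /ṣ/ is itself a trigger — this domain ends here.
From /ṣ/ at 3 rightward: 4 /š/ blocks.
From /ḍ/ at 11 rightward: 12 /i/ → [+RTR]; 13 /p/ transparent; 14 /e/ → [+RTR]; bound reached.
Targets with no active source: positions 5 16 stay [-emphatic].
[+RTR] positions on the surface: 1 2 3 11 12 14.

ṣ~ a~ ṣ~ š u p š p p p ḍ~ i~ p e~ š u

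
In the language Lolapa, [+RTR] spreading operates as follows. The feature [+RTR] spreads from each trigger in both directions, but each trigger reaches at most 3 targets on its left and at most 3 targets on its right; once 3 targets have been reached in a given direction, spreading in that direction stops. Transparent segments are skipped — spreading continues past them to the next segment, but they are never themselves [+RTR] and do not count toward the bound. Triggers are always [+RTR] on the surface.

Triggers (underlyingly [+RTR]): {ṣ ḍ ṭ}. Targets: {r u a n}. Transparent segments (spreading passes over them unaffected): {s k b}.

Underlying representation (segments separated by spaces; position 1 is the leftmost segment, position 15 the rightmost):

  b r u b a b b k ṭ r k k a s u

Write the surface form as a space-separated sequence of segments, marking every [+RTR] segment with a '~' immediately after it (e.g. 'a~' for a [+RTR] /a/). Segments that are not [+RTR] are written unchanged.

From /ṭ/ at 9 rightward: 10 /r/ → [+RTR]; 11 /k/ transparent; 12 /k/ transparent; 13 /a/ → [+RTR]; 14 /s/ transparent; 15 /u/ → [+RTR]; bound reached.
From /ṭ/ at 9 leftward: 8 /k/ transparent; 7 /b/ transparent; 6 /b/ transparent; 5 /a/ → [+RTR]; 4 /b/ transparent; 3 /u/ → [+RTR]; 2 /r/ → [+RTR]; bound reached.
[+RTR] positions on the surface: 2 3 5 9 10 13 15.

b r~ u~ b a~ b b k ṭ~ r~ k k a~ s u~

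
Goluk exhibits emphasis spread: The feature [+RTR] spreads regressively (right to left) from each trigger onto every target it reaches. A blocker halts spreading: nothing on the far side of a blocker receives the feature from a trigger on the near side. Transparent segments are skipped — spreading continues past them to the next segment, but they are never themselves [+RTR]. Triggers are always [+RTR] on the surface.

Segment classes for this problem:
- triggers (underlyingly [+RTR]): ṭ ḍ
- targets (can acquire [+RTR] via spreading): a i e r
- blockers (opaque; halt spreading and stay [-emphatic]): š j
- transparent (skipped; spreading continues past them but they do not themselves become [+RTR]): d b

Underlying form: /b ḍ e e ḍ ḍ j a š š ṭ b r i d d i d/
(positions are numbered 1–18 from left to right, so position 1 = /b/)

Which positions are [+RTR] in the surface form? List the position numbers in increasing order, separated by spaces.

2 3 4 5 6 11

From /ḍ/ at 2 leftward: 1 /b/ transparent; word edge.
From /ḍ/ at 5 leftward: 4 /e/ → [+RTR]; 3 /e/ → [+RTR]; 2 /ḍ/ is itself a trigger — this domain ends here.
From /ḍ/ at 6 leftward: 5 /ḍ/ is itself a trigger — this domain ends here.
From /ṭ/ at 11 leftward: 10 /š/ blocks.
Targets with no active source: positions 8 13 14 17 stay [-emphatic].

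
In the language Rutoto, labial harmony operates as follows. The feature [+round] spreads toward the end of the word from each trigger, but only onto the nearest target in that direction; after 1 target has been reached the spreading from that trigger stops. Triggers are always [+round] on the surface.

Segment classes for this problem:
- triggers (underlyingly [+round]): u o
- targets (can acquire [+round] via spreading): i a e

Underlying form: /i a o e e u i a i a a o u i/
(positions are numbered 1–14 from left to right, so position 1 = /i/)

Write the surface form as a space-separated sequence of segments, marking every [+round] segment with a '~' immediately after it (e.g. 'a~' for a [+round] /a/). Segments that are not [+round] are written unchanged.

i a o~ e~ e u~ i~ a i a a o~ u~ i~

From /o/ at 3 rightward: 4 /e/ → [+round]; bound reached.
From /u/ at 6 rightward: 7 /i/ → [+round]; bound reached.
From /o/ at 12 rightward: 13 /u/ is itself a trigger — this domain ends here.
From /u/ at 13 rightward: 14 /i/ → [+round]; bound reached.
Targets with no active source: positions 1 2 5 8 9 10 11 stay [-round].
[+round] positions on the surface: 3 4 6 7 12 13 14.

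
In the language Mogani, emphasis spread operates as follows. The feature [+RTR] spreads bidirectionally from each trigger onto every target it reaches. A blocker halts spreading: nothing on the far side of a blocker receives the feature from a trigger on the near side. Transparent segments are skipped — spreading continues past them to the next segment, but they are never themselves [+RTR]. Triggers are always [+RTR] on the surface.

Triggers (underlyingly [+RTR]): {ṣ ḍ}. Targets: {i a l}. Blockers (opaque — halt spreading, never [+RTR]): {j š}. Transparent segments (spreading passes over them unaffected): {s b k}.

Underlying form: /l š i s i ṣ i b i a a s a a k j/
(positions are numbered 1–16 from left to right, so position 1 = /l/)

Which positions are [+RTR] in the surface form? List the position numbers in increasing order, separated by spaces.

From /ṣ/ at 6 rightward: 7 /i/ → [+RTR]; 8 /b/ transparent; 9 /i/ → [+RTR]; 10 /a/ → [+RTR]; 11 /a/ → [+RTR]; 12 /s/ transparent; 13 /a/ → [+RTR]; 14 /a/ → [+RTR]; 15 /k/ transparent; 16 /j/ blocks.
From /ṣ/ at 6 leftward: 5 /i/ → [+RTR]; 4 /s/ transparent; 3 /i/ → [+RTR]; 2 /š/ blocks.
Target with no active source: position 1 stays [-emphatic].

3 5 6 7 9 10 11 13 14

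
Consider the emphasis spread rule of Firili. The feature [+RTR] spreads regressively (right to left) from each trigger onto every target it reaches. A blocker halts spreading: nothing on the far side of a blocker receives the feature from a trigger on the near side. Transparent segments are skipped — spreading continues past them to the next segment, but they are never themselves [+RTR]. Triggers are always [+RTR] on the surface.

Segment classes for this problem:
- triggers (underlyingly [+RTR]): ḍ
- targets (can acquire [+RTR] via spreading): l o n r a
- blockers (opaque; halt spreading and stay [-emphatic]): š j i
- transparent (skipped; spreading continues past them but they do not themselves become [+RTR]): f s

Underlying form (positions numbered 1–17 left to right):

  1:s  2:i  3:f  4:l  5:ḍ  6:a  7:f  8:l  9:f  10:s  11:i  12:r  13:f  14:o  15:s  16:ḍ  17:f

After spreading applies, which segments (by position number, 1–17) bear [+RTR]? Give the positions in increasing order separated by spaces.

From /ḍ/ at 5 leftward: 4 /l/ → [+RTR]; 3 /f/ transparent; 2 /i/ blocks.
From /ḍ/ at 16 leftward: 15 /s/ transparent; 14 /o/ → [+RTR]; 13 /f/ transparent; 12 /r/ → [+RTR]; 11 /i/ blocks.
Targets with no active source: positions 6 8 stay [-emphatic].

4 5 12 14 16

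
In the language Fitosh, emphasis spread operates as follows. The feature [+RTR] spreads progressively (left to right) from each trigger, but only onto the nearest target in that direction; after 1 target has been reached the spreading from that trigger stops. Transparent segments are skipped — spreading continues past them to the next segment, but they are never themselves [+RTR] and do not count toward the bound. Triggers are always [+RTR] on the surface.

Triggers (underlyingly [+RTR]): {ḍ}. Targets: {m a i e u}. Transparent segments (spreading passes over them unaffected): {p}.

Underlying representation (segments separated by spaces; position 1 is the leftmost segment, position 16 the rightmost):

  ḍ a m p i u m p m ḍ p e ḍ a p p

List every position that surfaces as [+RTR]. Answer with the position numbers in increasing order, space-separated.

From /ḍ/ at 1 rightward: 2 /a/ → [+RTR]; bound reached.
From /ḍ/ at 10 rightward: 11 /p/ transparent; 12 /e/ → [+RTR]; bound reached.
From /ḍ/ at 13 rightward: 14 /a/ → [+RTR]; bound reached.
Targets with no active source: positions 3 5 6 7 9 stay [-emphatic].

1 2 10 12 13 14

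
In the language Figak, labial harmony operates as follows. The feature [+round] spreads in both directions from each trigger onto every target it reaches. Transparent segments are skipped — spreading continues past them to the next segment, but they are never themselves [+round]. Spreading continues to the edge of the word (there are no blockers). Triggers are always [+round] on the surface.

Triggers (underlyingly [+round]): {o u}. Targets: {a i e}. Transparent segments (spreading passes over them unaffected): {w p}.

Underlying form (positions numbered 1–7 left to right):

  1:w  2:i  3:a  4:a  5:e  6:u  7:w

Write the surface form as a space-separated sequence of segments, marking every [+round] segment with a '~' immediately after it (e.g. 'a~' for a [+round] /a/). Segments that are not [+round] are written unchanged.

From /u/ at 6 rightward: 7 /w/ transparent; word edge.
From /u/ at 6 leftward: 5 /e/ → [+round]; 4 /a/ → [+round]; 3 /a/ → [+round]; 2 /i/ → [+round]; 1 /w/ transparent; word edge.
[+round] positions on the surface: 2 3 4 5 6.

w i~ a~ a~ e~ u~ w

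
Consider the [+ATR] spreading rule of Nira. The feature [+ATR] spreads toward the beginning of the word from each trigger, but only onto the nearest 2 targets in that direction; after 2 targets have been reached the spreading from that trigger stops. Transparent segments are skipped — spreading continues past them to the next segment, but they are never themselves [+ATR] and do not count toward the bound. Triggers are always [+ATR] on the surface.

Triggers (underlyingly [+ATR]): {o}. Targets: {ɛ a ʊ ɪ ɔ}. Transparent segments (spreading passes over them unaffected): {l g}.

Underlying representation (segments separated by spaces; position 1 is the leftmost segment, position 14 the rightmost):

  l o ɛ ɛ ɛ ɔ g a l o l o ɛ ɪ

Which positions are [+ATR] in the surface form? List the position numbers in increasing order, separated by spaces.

2 6 8 10 12

From /o/ at 2 leftward: 1 /l/ transparent; word edge.
From /o/ at 10 leftward: 9 /l/ transparent; 8 /a/ → [+ATR]; 7 /g/ transparent; 6 /ɔ/ → [+ATR]; bound reached.
From /o/ at 12 leftward: 11 /l/ transparent; 10 /o/ is itself a trigger — this domain ends here.
Targets with no active source: positions 3 4 5 13 14 stay [-ATR].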